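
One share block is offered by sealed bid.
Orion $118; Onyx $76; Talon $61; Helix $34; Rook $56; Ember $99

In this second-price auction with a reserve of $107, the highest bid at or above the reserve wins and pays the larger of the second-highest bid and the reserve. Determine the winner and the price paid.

Second-price auction with a reserve of $107: the highest bid at or above the reserve wins and pays the larger of the second-highest bid and the reserve.
Bids in order: 118 (Orion) > 99 (Ember) > 76 (Onyx) > 61 (Talon) > 56 (Rook) > 34 (Helix)
Orion has the top bid at or above the reserve ($118).
Second-highest bid $99 is below the reserve $107, so the reserve binds → payment $107.

Orion pays $107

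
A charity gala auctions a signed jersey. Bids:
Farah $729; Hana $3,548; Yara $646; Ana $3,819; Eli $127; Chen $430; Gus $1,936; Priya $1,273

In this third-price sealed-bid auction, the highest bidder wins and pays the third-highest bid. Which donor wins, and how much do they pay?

Third-price sealed-bid auction: the highest bidder wins and pays the third-highest bid.
Bids ranked: 3,819 (Ana) > 3,548 (Hana) > 1,936 (Gus) > 1,273 (Priya) > 729 (Farah) > 646 (Yara) > …
Ana wins; payment is bid #3 in the ranking = $1,936.

Ana pays $1,936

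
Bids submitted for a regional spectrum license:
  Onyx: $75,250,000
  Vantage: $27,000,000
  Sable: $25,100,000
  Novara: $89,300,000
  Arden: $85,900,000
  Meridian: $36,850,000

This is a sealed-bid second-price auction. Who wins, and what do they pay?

Novara pays $85,900,000

Sorting bids: 89,300,000 (Novara) > 85,900,000 (Arden) > 75,250,000 (Onyx) > 36,850,000 (Meridian) > 27,000,000 (Vantage) > 25,100,000 (Sable)
Novara is highest; pays the second-highest bid, $85,900,000.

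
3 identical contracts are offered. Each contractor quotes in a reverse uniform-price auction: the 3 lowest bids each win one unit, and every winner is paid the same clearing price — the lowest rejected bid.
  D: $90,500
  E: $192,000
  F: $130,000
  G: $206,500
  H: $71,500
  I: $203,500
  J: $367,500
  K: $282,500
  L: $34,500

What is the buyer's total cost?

Sorting: 34,500 (L), 71,500 (H), 90,500 (D), 130,000 (F), 192,000 (E), …
Lowest 3: L, H, D.
Clearing price = lowest rejected bid = $130,000.
Total cost = 3 × $130,000 = $390,000.

Total cost: $390,000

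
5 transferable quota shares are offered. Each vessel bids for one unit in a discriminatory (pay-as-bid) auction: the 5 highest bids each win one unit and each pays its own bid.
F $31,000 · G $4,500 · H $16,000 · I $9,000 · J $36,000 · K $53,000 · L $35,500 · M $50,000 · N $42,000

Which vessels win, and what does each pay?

Bids ranked high→low: 53,000 (K), 50,000 (M), 42,000 (N), 36,000 (J), 35,500 (L), 31,000 (F), 16,000 (H), …
Top 5: K, M, N, J, L.
Each winner pays its own bid: K $53,000, M $50,000, N $42,000, J $36,000, L $35,500.

K $53,000, M $50,000, N $42,000, J $36,000, L $35,500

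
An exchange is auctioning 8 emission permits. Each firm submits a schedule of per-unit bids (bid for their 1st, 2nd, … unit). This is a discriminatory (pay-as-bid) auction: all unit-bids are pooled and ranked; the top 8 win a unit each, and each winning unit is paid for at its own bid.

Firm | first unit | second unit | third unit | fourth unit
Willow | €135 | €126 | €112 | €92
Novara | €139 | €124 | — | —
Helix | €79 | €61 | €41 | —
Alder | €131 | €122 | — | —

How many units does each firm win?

Alder 2, Novara 2, Willow 4

Pooled unit-bids ranked (top 8): 139 (Novara-1), 135 (Willow-1), 131 (Alder-1), 126 (Willow-2), 124 (Novara-2), 122 (Alder-2), 112 (Willow-3), 92 (Willow-4)
Next rejected bid: €79 (not a price — pay-as-bid).
Allocation: Alder 2, Novara 2, Willow 4.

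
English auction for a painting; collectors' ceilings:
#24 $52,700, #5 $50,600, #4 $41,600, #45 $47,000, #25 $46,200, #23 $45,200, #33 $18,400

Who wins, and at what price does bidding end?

#24 wins at $50,600

Open ascending-bid auction: the price rises until one bidder remains; the winner pays the price at which the last rival dropped out.
Limits ranked: 52,700 (#24) > 50,600 (#5) > 47,000 (#45) > 46,200 (#25) > 45,200 (#23) > 41,600 (#4) > …
Once the price passes $50,600, only #24 is left; the hammer falls at #5's limit of $50,600.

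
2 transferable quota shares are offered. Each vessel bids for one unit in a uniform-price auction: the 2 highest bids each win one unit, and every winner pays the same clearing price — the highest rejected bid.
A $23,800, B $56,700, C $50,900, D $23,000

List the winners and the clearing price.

B, C; each pays $23,800

Sorting: 56,700 (B), 50,900 (C), 23,800 (A), 23,000 (D)
Winners (2 units): B, C.
First losing bid is A's $23,800, which sets the uniform price.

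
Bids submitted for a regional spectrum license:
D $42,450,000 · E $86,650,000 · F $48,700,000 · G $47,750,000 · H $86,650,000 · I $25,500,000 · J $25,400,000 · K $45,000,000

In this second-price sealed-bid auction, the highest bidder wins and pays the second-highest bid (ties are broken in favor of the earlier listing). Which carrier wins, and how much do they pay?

E pays $86,650,000

Sorting bids: 86,650,000 (E) > 86,650,000 (H) > 48,700,000 (F) > 47,750,000 (G) > 45,000,000 (K) > 42,450,000 (D) > …
Tie at $86,650,000 → E wins by tie-break.
E wins with the highest bid; price is set by the runner-up at $86,650,000.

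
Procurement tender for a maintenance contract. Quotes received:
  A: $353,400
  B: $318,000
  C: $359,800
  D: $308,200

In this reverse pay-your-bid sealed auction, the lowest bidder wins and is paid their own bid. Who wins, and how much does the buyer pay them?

Reverse pay-your-bid sealed auction: the lowest bidder wins and is paid their own bid.
Bids ranked: 308,200 (D) < 318,000 (B) < 353,400 (A) < 359,800 (C)
D is lowest → is paid own bid, $308,200.

D is paid $308,200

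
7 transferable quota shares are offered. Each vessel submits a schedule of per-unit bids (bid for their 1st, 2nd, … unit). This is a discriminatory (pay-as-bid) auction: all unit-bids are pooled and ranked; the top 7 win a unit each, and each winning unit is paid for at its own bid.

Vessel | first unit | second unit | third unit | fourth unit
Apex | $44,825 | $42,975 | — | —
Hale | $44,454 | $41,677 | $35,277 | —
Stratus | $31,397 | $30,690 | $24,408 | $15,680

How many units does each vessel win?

Apex 2, Hale 3, Stratus 2

Merging the schedules and taking the best 7: 44,825 (Apex-1), 44,454 (Hale-1), 42,975 (Apex-2), 41,677 (Hale-2), 35,277 (Hale-3), 31,397 (Stratus-1), 30,690 (Stratus-2)
Next rejected bid: $24,408 (not a price — pay-as-bid).
Allocation: Apex 2, Hale 3, Stratus 2.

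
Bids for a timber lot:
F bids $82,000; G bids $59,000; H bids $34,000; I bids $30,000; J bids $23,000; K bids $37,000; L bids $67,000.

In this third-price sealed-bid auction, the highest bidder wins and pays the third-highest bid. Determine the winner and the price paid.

F pays $59,000

Sorting bids: 82,000 (F) > 67,000 (L) > 59,000 (G) > 37,000 (K) > 34,000 (H) > 30,000 (I) > …
F wins; payment is bid #3 in the ranking = $59,000.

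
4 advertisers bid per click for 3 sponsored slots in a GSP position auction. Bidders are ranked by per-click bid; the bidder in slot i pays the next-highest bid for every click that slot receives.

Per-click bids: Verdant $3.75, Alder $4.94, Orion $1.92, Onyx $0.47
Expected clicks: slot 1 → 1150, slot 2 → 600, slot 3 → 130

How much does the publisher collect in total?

Per-click bids in order: $4.94 (Alder) > $3.75 (Verdant) > $1.92 (Orion) > $0.47 (Onyx)
Slot 1: Alder pays $3.75 × 1150 = $4312.50
Slot 2: Verdant pays $1.92 × 600 = $1152.00
Slot 3: Orion pays $0.47 × 130 = $61.10
Total = $5525.60

Total revenue: $5525.60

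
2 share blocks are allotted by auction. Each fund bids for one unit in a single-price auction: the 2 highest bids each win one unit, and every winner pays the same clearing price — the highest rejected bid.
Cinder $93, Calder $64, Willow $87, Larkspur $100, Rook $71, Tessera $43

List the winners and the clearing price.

Bids ranked high→low: 100 (Larkspur), 93 (Cinder), 87 (Willow), 71 (Rook), …
Top 2: Larkspur, Cinder.
Highest unsuccessful bid: $87 → clearing price.

Larkspur, Cinder; each pays $87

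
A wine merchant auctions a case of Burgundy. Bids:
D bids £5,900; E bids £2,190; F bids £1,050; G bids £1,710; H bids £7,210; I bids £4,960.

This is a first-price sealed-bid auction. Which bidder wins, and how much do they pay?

Bids in order: 7,210 (H) > 5,900 (D) > 4,960 (I) > 2,190 (E) > 1,710 (G) > 1,050 (F)
First-price: H pays what they bid, £7,210.

H pays £7,210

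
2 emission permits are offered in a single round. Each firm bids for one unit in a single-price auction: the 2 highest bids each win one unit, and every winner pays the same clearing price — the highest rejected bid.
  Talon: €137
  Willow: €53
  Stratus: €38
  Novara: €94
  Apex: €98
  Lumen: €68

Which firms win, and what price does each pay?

Sorting: 137 (Talon), 98 (Apex), 94 (Novara), 68 (Lumen), …
Top 2: Talon, Apex.
Clearing price = highest rejected bid = €94.

Talon, Apex; each pays €94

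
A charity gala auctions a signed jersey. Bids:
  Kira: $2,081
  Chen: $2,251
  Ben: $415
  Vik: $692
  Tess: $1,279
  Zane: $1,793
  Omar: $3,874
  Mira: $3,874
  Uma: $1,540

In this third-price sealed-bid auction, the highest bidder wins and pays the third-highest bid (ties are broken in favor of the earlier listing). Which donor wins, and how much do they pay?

Omar pays $2,251

Rule: the highest bidder wins and pays the third-highest bid.
Sorting bids: 3,874 (Omar) > 3,874 (Mira) > 2,251 (Chen) > 2,081 (Kira) > 1,793 (Zane) > 1,540 (Uma) > …
Omar and Mira tie at $3,874; tie-break gives it to Omar.
Omar is highest; pays the third-highest bid, $2,251.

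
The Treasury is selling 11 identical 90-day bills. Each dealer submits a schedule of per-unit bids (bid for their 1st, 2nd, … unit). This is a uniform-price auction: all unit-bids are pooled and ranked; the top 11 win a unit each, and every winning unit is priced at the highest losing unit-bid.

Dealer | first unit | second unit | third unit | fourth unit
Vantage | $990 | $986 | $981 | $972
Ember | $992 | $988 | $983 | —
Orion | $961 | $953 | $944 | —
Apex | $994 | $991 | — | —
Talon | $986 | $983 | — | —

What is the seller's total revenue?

Total revenue: $10,571

All unit-bids, highest first — top 11: 994 (Apex-1), 992 (Ember-1), 991 (Apex-2), 990 (Vantage-1), 988 (Ember-2), 986 (Vantage-2), 986 (Talon-1), 983 (Ember-3), 983 (Talon-2), 981 (Vantage-3), 972 (Vantage-4)
First bid not allocated: $961.
Allocation: Apex 2, Ember 3, Talon 2, Vantage 4. Every unit priced at $961.
Revenue = 11 × 961 = $10,571.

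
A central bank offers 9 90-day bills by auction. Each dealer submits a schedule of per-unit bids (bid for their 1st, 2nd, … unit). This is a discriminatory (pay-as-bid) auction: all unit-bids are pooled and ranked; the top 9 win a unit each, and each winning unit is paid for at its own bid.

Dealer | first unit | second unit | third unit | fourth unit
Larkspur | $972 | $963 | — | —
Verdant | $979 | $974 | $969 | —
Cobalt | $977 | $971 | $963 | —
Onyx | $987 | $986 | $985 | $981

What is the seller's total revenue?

Total revenue: $8,812

Merging the schedules and taking the best 9: 987 (Onyx-1), 986 (Onyx-2), 985 (Onyx-3), 981 (Onyx-4), 979 (Verdant-1), 977 (Cobalt-1), 974 (Verdant-2), 972 (Larkspur-1), 971 (Cobalt-2)
Next rejected bid: $969 (not a price — pay-as-bid).
Each winning unit pays its own bid.
Revenue = 987 + 986 + 985 + 981 + 979 + 977 + 974 + 972 + 971 = $8,812.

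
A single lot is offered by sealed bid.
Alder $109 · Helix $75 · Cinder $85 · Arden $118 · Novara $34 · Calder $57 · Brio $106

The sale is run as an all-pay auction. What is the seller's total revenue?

Bids ranked: 118 (Arden) > 109 (Alder) > 106 (Brio) > 85 (Cinder) > 75 (Helix) > 57 (Calder) > …
Every bidder forfeits their bid regardless of winning.
Revenue = 109 + 75 + 85 + 118 + 34 + 57 + 106 = $584.

Total revenue: $584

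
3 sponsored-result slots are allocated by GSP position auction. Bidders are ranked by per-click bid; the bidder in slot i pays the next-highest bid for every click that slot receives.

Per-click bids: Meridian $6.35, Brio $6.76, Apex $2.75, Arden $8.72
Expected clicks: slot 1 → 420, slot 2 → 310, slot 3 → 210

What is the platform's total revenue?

Ranked by bid: $8.72 (Arden) > $6.76 (Brio) > $6.35 (Meridian) > $2.75 (Apex)
Slot 1: Arden pays $6.76 × 420 = $2839.20
Slot 2: Brio pays $6.35 × 310 = $1968.50
Slot 3: Meridian pays $2.75 × 210 = $577.50
Total = $5385.20

Total revenue: $5385.20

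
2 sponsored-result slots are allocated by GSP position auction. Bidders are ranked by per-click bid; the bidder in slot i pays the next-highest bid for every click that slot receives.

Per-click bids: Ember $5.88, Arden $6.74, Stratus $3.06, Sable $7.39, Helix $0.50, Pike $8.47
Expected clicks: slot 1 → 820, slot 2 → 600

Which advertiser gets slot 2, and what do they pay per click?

Per-click bids in order: $8.47 (Pike) > $7.39 (Sable) > $6.74 (Arden) > …
Slot 2 goes to the second-ranked bidder, Sable, who pays the next bid down: $6.74/click.

Sable; $6.74 per click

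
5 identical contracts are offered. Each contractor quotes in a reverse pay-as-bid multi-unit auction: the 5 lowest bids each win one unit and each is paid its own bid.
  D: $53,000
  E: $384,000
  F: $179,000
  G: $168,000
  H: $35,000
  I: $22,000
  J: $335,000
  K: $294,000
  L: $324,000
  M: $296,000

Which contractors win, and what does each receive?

Sorting: 22,000 (I), 35,000 (H), 53,000 (D), 168,000 (G), 179,000 (F), 294,000 (K), 296,000 (M), …
Winners (5 units): I, H, D, G, F.
Each winner is paid its own bid: I $22,000, H $35,000, D $53,000, G $168,000, F $179,000.

I $22,000, H $35,000, D $53,000, G $168,000, F $179,000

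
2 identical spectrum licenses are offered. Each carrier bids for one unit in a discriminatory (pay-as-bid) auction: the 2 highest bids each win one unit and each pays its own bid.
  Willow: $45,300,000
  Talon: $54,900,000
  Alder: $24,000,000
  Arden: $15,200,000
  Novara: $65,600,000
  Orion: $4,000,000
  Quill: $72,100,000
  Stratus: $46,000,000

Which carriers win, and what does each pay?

Quill $72,100,000, Novara $65,600,000

Bids ranked high→low: 72,100,000 (Quill), 65,600,000 (Novara), 54,900,000 (Talon), 46,000,000 (Stratus), …
The 2 highest are Quill, Novara.
Each winner pays its own bid: Quill $72,100,000, Novara $65,600,000.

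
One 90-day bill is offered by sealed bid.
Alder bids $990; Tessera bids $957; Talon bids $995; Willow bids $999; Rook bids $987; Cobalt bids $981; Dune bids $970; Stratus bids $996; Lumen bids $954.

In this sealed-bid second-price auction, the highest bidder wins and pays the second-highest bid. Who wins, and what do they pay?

Willow pays $996

Rule: the highest bidder wins and pays the second-highest bid.
Sorting bids: 999 (Willow) > 996 (Stratus) > 995 (Talon) > 990 (Alder) > 987 (Rook) > 981 (Cobalt) > …
Willow is highest; pays the second-highest bid, $996.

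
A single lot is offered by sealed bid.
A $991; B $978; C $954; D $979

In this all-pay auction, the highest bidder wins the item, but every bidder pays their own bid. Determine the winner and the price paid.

Sorting bids: 991 (A) > 979 (D) > 978 (B) > 954 (C)
A is highest and takes the item; every bidder forfeits their bid.

A pays $991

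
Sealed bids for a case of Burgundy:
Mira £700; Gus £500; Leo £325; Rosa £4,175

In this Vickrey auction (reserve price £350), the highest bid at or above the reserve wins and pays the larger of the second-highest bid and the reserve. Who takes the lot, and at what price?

Vickrey auction (reserve price £350): the highest bid at or above the reserve wins and pays the larger of the second-highest bid and the reserve.
Bids ranked: 4,175 (Rosa) > 700 (Mira) > 500 (Gus) > 325 (Leo)
Rosa has the top bid at or above the reserve (£4,175).
Second-highest bid £700 exceeds the reserve £350 → payment £700.

Rosa pays £700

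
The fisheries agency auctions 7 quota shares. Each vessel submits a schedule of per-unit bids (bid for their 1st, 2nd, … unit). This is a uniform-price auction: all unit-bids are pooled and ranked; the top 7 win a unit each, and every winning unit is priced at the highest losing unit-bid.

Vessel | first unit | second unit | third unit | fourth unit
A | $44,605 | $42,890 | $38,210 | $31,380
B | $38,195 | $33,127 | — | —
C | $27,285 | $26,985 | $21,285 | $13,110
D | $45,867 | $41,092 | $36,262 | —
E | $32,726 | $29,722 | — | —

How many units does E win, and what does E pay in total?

E: 0 units, pays $0

Pooled unit-bids ranked (top 7): 45,867 (D-1), 44,605 (A-1), 42,890 (A-2), 41,092 (D-2), 38,210 (A-3), 38,195 (B-1), 36,262 (D-3)
Highest rejected unit-bid = $33,127.
E wins 0 unit(s) at $33,127 each.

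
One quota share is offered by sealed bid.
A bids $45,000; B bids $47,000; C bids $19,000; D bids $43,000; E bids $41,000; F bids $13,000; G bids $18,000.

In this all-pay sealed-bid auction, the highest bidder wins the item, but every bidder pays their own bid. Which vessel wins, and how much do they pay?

B pays $47,000

All-pay sealed-bid auction: the highest bidder wins the item, but every bidder pays their own bid.
Bids in order: 47,000 (B) > 45,000 (A) > 43,000 (D) > 41,000 (E) > 19,000 (C) > 18,000 (G) > …
B is highest and takes the item; every bidder forfeits their bid.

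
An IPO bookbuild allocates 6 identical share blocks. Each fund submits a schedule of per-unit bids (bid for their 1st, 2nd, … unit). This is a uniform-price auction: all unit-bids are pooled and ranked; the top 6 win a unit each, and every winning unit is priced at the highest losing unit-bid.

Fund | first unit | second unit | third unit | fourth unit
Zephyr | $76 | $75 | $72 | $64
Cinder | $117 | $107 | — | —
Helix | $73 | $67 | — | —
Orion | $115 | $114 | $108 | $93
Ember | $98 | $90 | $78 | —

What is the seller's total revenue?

Total revenue: $558

Pooled unit-bids ranked (top 6): 117 (Cinder-1), 115 (Orion-1), 114 (Orion-2), 108 (Orion-3), 107 (Cinder-2), 98 (Ember-1)
First bid not allocated: $93.
Allocation: Cinder 2, Ember 1, Orion 3. Every unit priced at $93.
Revenue = 6 × 93 = $558.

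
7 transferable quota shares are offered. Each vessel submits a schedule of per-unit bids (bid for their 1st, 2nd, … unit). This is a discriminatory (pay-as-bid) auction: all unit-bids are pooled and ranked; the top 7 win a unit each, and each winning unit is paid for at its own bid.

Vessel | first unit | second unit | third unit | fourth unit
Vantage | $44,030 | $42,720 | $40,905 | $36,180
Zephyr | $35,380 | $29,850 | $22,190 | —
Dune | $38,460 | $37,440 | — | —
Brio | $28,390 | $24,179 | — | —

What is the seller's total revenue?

Total revenue: $275,115

Merging the schedules and taking the best 7: 44,030 (Vantage-1), 42,720 (Vantage-2), 40,905 (Vantage-3), 38,460 (Dune-1), 37,440 (Dune-2), 36,180 (Vantage-4), 35,380 (Zephyr-1)
Next rejected bid: $29,850 (not a price — pay-as-bid).
Each winning unit pays its own bid.
Revenue = 44,030 + 42,720 + 40,905 + 38,460 + 37,440 + 36,180 + 35,380 = $275,115.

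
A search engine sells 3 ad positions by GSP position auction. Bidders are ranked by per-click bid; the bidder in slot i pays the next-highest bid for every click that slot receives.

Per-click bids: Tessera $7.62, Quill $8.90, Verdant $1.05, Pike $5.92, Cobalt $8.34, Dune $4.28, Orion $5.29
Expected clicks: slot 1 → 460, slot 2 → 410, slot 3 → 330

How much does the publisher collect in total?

Total revenue: $8914.20

Per-click bids in order: $8.90 (Quill) > $8.34 (Cobalt) > $7.62 (Tessera) > $5.92 (Pike) > …
Slot 1: Quill pays $8.34 × 460 = $3836.40
Slot 2: Cobalt pays $7.62 × 410 = $3124.20
Slot 3: Tessera pays $5.92 × 330 = $1953.60
Total = $8914.20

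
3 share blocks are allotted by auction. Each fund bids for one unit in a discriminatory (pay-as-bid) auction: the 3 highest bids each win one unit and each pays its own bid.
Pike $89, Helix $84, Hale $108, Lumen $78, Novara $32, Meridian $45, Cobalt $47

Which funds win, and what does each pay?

Bids ranked high→low: 108 (Hale), 89 (Pike), 84 (Helix), 78 (Lumen), 47 (Cobalt), …
Top 3: Hale, Pike, Helix.
Each winner pays its own bid: Hale $108, Pike $89, Helix $84.

Hale $108, Pike $89, Helix $84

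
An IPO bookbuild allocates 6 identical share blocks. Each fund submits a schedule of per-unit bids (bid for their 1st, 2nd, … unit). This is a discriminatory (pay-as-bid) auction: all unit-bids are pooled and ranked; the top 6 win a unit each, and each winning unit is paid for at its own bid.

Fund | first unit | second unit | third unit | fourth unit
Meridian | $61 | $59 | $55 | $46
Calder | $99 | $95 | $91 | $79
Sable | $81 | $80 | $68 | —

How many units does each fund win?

Calder 4, Sable 2

Pooled unit-bids ranked (top 6): 99 (Calder-1), 95 (Calder-2), 91 (Calder-3), 81 (Sable-1), 80 (Sable-2), 79 (Calder-4)
Next rejected bid: $68 (not a price — pay-as-bid).
Allocation: Calder 4, Sable 2.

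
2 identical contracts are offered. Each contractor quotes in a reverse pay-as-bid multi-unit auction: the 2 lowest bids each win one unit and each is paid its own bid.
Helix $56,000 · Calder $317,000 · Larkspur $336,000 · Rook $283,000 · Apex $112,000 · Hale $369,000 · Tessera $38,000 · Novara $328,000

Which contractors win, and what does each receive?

Bids ranked low→high: 38,000 (Tessera), 56,000 (Helix), 112,000 (Apex), 283,000 (Rook), …
Lowest 2: Tessera, Helix.
Each winner is paid its own bid: Tessera $38,000, Helix $56,000.

Tessera $38,000, Helix $56,000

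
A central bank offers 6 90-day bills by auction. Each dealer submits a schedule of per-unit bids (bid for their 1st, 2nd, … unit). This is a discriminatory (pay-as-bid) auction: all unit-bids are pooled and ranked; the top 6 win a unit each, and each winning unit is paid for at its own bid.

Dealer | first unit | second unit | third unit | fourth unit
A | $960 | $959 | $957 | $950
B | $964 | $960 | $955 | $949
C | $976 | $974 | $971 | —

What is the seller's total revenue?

All unit-bids, highest first — top 6: 976 (C-1), 974 (C-2), 971 (C-3), 964 (B-1), 960 (A-1), 960 (B-2)
Next rejected bid: $959 (not a price — pay-as-bid).
Each winning unit pays its own bid.
Revenue = 976 + 974 + 971 + 964 + 960 + 960 = $5,805.

Total revenue: $5,805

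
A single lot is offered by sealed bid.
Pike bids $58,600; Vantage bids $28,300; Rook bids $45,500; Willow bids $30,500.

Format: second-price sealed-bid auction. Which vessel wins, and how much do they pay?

Pike pays $45,500

Rule: the highest bidder wins and pays the second-highest bid.
Bids in order: 58,600 (Pike) > 45,500 (Rook) > 30,500 (Willow) > 28,300 (Vantage)
Pike is highest; pays the second-highest bid, $45,500.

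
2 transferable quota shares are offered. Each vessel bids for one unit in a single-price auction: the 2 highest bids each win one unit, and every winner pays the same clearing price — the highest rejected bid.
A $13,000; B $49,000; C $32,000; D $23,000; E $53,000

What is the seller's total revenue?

Total revenue: $64,000

Ordering the bids: 53,000 (E), 49,000 (B), 32,000 (C), 23,000 (D), …
The 2 highest are E, B.
First losing bid is C's $32,000, which sets the uniform price.
Total revenue = 2 × $32,000 = $64,000.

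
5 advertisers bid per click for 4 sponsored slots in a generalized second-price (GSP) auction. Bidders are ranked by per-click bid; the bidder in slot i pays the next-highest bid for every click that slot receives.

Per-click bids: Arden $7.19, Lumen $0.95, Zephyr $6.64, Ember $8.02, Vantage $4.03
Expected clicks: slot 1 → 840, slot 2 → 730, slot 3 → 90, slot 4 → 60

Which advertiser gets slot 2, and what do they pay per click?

Arden; $6.64 per click

Ranked by bid: $8.02 (Ember) > $7.19 (Arden) > $6.64 (Zephyr) > $4.03 (Vantage) > $0.95 (Lumen)
Slot 2 goes to the second-ranked bidder, Arden, who pays the next bid down: $6.64/click.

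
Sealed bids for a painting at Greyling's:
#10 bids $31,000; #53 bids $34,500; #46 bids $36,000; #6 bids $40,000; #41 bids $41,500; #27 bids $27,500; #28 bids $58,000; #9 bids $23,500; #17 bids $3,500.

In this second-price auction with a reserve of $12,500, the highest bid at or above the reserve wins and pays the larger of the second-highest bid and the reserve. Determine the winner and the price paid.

Bids ranked: 58,000 (#28) > 41,500 (#41) > 40,000 (#6) > 36,000 (#46) > 34,500 (#53) > 31,000 (#10) > …
Highest eligible bid: #28 at $58,000.
Second-highest bid $41,500 exceeds the reserve $12,500 → payment $41,500.

#28 pays $41,500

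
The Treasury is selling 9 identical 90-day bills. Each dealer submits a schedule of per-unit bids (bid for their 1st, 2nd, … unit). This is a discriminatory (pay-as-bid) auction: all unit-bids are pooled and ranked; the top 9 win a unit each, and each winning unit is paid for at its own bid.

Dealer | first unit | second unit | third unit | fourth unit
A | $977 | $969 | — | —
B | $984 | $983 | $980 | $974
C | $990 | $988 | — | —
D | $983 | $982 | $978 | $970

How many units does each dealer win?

Pooled unit-bids ranked (top 9): 990 (C-1), 988 (C-2), 984 (B-1), 983 (B-2), 983 (D-1), 982 (D-2), 980 (B-3), 978 (D-3), 977 (A-1)
Next rejected bid: $974 (not a price — pay-as-bid).
Allocation: A 1, B 3, C 2, D 3.

A 1, B 3, C 2, D 3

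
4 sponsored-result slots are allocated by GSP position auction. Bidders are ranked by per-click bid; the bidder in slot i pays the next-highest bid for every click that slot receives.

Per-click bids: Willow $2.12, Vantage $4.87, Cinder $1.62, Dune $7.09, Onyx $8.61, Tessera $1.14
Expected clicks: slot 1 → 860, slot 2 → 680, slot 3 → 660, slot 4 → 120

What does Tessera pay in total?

Ranked by bid: $8.61 (Onyx) > $7.09 (Dune) > $4.87 (Vantage) > $2.12 (Willow) > $1.62 (Cinder) > …
Tessera ranks below slot 4 → no slot, pays nothing.

Tessera pays $0.00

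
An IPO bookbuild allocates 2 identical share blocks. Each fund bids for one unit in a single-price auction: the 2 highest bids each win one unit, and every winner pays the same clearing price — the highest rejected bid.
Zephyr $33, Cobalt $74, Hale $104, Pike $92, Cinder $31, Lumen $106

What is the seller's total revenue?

Total revenue: $184

Ordering the bids: 106 (Lumen), 104 (Hale), 92 (Pike), 74 (Cobalt), …
Winners (2 units): Lumen, Hale.
Highest unsuccessful bid: $92 → clearing price.
Total revenue = 2 × $92 = $184.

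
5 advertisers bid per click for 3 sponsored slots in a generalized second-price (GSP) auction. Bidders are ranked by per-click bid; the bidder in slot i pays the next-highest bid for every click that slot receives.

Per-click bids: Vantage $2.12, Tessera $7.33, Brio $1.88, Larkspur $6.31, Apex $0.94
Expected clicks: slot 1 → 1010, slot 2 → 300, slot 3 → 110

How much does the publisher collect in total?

Total revenue: $7215.90

Ranked by bid: $7.33 (Tessera) > $6.31 (Larkspur) > $2.12 (Vantage) > $1.88 (Brio) > …
Slot 1: Tessera pays $6.31 × 1010 = $6373.10
Slot 2: Larkspur pays $2.12 × 300 = $636.00
Slot 3: Vantage pays $1.88 × 110 = $206.80
Total = $7215.90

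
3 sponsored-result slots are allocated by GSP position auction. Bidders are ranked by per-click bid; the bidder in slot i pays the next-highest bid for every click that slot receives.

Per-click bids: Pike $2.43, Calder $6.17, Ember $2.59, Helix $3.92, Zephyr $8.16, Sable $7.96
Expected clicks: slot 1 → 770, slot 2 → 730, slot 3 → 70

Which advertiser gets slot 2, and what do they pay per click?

Sorting advertisers: $8.16 (Zephyr) > $7.96 (Sable) > $6.17 (Calder) > $3.92 (Helix) > …
Slot 2 goes to the second-ranked bidder, Sable, who pays the next bid down: $6.17/click.

Sable; $6.17 per click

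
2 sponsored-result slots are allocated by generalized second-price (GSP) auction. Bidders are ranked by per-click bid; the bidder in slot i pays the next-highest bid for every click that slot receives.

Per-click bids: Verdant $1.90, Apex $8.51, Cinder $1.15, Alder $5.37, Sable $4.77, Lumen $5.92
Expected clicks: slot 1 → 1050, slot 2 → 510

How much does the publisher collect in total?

Per-click bids in order: $8.51 (Apex) > $5.92 (Lumen) > $5.37 (Alder) > …
Slot 1: Apex pays $5.92 × 1050 = $6216.00
Slot 2: Lumen pays $5.37 × 510 = $2738.70
Total = $8954.70

Total revenue: $8954.70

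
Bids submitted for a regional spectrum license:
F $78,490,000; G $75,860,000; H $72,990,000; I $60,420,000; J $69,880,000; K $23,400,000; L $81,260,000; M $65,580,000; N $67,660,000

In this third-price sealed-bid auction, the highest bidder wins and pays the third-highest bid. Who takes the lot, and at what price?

L pays $75,860,000

Bids in order: 81,260,000 (L) > 78,490,000 (F) > 75,860,000 (G) > 72,990,000 (H) > 69,880,000 (J) > 67,660,000 (N) > …
L wins; payment is bid #3 in the ranking = $75,860,000.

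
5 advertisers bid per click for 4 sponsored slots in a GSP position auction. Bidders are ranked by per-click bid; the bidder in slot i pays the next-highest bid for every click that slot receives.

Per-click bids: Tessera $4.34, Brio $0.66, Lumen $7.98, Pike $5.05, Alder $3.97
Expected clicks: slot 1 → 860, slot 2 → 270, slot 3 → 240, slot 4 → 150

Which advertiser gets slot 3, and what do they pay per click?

Ranked by bid: $7.98 (Lumen) > $5.05 (Pike) > $4.34 (Tessera) > $3.97 (Alder) > $0.66 (Brio)
Slot 3 goes to the third-ranked bidder, Tessera, who pays the next bid down: $3.97/click.

Tessera; $3.97 per click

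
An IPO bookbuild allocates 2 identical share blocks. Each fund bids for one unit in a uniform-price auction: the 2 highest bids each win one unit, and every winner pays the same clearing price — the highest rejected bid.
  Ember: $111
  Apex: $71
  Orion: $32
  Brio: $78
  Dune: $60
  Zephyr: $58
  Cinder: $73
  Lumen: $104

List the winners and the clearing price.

Bids ranked high→low: 111 (Ember), 104 (Lumen), 78 (Brio), 73 (Cinder), …
The 2 highest are Ember, Lumen.
Highest unsuccessful bid: $78 → clearing price.

Ember, Lumen; each pays $78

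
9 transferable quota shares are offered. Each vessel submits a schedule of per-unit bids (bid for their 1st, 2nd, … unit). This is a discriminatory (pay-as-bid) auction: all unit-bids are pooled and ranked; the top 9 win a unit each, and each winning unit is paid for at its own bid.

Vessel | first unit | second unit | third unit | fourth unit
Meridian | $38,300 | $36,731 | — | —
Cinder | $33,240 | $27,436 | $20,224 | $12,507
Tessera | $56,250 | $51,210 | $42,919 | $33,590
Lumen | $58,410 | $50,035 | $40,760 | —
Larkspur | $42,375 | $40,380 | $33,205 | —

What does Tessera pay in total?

Merging the schedules and taking the best 9: 58,410 (Lumen-1), 56,250 (Tessera-1), 51,210 (Tessera-2), 50,035 (Lumen-2), 42,919 (Tessera-3), 42,375 (Larkspur-1), 40,760 (Lumen-3), 40,380 (Larkspur-2), 38,300 (Meridian-1)
Next rejected bid: $36,731 (not a price — pay-as-bid).
Tessera's winning unit-bids: 56,250 + 51,210 + 42,919 = $150,379.

Tessera pays $150,379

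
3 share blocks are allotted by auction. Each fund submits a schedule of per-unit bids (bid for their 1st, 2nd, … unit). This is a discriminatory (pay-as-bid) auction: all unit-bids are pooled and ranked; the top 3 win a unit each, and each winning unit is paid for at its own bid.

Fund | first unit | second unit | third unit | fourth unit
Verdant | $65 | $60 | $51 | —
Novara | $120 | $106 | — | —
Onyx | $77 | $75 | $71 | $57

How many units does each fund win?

Novara 2, Onyx 1

Merging the schedules and taking the best 3: 120 (Novara-1), 106 (Novara-2), 77 (Onyx-1)
Next rejected bid: $75 (not a price — pay-as-bid).
Allocation: Novara 2, Onyx 1.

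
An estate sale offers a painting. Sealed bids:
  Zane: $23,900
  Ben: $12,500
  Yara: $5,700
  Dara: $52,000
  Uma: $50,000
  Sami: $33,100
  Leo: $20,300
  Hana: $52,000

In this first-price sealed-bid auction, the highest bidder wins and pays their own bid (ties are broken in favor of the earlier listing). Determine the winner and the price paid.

Dara pays $52,000

Bids ranked: 52,000 (Dara) > 52,000 (Hana) > 50,000 (Uma) > 33,100 (Sami) > 23,900 (Zane) > 20,300 (Leo) > …
Dara and Hana tie at $52,000; tie-break gives it to Dara.
First-price: Dara pays what they bid, $52,000.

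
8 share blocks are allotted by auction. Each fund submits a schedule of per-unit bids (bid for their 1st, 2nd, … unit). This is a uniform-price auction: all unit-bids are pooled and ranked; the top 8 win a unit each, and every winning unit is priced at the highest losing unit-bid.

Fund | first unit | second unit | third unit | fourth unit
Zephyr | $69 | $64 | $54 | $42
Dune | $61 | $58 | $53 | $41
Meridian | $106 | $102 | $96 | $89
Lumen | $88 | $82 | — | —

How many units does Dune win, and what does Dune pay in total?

Dune: 0 units, pays $0

Pooled unit-bids ranked (top 8): 106 (Meridian-1), 102 (Meridian-2), 96 (Meridian-3), 89 (Meridian-4), 88 (Lumen-1), 82 (Lumen-2), 69 (Zephyr-1), 64 (Zephyr-2)
First bid not allocated: $61.
Dune wins 0 unit(s) at $61 each.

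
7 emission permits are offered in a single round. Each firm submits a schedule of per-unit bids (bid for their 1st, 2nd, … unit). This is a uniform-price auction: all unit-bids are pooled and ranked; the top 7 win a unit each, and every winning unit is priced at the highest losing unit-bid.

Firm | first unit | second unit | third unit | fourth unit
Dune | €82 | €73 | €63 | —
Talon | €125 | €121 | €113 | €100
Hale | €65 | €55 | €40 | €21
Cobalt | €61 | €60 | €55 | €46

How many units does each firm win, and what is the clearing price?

Dune 2, Hale 1, Talon 4; clearing price €63

All unit-bids, highest first — top 7: 125 (Talon-1), 121 (Talon-2), 113 (Talon-3), 100 (Talon-4), 82 (Dune-1), 73 (Dune-2), 65 (Hale-1)
Highest rejected unit-bid = €63.
Allocation: Dune 2, Hale 1, Talon 4.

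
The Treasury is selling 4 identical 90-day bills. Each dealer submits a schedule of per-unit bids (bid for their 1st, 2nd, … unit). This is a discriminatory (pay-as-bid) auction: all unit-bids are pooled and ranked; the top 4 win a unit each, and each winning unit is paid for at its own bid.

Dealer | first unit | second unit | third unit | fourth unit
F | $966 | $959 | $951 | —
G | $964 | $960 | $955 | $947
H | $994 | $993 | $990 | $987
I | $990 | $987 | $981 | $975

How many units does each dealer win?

H 3, I 1

Merging the schedules and taking the best 4: 994 (H-1), 993 (H-2), 990 (H-3), 990 (I-1)
Next rejected bid: $987 (not a price — pay-as-bid).
Allocation: H 3, I 1.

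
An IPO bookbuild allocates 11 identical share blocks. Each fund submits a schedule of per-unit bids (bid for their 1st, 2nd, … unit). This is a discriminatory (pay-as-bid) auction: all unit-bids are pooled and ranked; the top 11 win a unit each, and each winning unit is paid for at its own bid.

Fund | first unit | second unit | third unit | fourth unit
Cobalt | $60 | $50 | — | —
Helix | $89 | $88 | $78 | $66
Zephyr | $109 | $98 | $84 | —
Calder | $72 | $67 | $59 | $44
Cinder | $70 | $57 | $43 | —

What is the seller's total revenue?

Total revenue: $881

Merging the schedules and taking the best 11: 109 (Zephyr-1), 98 (Zephyr-2), 89 (Helix-1), 88 (Helix-2), 84 (Zephyr-3), 78 (Helix-3), 72 (Calder-1), 70 (Cinder-1), 67 (Calder-2), 66 (Helix-4), 60 (Cobalt-1)
Next rejected bid: $59 (not a price — pay-as-bid).
Each winning unit pays its own bid.
Revenue = 109 + 98 + 89 + 88 + 84 + 78 + 72 + 70 + 67 + 66 + 60 = $881.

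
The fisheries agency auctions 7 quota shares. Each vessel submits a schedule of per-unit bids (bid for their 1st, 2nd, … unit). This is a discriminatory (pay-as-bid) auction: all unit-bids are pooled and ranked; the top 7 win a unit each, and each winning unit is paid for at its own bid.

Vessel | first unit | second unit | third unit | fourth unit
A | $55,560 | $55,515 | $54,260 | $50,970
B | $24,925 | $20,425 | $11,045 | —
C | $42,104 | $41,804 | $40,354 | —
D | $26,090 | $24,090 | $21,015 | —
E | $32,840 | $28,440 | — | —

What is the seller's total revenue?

Total revenue: $340,567

All unit-bids, highest first — top 7: 55,560 (A-1), 55,515 (A-2), 54,260 (A-3), 50,970 (A-4), 42,104 (C-1), 41,804 (C-2), 40,354 (C-3)
Next rejected bid: $32,840 (not a price — pay-as-bid).
Each winning unit pays its own bid.
Revenue = 55,560 + 55,515 + 54,260 + 50,970 + 42,104 + 41,804 + 40,354 = $340,567.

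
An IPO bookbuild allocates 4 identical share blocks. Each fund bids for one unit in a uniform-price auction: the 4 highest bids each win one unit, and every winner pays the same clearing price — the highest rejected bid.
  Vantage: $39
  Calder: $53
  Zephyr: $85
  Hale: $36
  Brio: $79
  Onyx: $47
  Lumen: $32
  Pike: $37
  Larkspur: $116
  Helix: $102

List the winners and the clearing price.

Larkspur, Helix, Zephyr, Brio; each pays $53

Bids ranked high→low: 116 (Larkspur), 102 (Helix), 85 (Zephyr), 79 (Brio), 53 (Calder), 47 (Onyx), …
Winners (4 units): Larkspur, Helix, Zephyr, Brio.
Clearing price = highest rejected bid = $53.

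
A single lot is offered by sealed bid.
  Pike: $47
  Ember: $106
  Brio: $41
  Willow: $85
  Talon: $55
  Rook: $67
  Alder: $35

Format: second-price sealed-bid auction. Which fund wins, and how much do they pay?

Ember pays $85

Bids ranked: 106 (Ember) > 85 (Willow) > 67 (Rook) > 55 (Talon) > 47 (Pike) > 41 (Brio) > …
Ember is highest; pays the second-highest bid, $85.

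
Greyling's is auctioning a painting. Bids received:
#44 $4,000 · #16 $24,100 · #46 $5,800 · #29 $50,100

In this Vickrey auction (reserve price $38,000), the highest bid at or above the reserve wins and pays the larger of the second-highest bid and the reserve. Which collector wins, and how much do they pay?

Rule: the highest bid at or above the reserve wins and pays the larger of the second-highest bid and the reserve.
Sorting bids: 50,100 (#29) > 24,100 (#16) > 5,800 (#46) > 4,000 (#44)
#29 has the top bid at or above the reserve ($50,100).
Second-highest bid $24,100 is below the reserve $38,000, so the reserve binds → payment $38,000.

#29 pays $38,000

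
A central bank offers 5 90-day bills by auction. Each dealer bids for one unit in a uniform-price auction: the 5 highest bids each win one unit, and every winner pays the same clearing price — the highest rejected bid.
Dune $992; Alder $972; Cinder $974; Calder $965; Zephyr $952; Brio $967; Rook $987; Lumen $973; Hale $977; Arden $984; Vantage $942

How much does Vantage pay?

Sorting: 992 (Dune), 987 (Rook), 984 (Arden), 977 (Hale), 974 (Cinder), 973 (Lumen), 972 (Alder), …
Top 5: Dune, Rook, Arden, Hale, Cinder.
First losing bid is Lumen's $973, which sets the uniform price.
Vantage does not win → pays $0.

Vantage pays $0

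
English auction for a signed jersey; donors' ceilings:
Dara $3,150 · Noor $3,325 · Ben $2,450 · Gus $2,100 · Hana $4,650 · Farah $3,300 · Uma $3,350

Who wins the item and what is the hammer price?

Hana wins at $3,350

Rule: the price rises until one bidder remains; the winner pays the price at which the last rival dropped out.
Limits in order: 4,650 (Hana) > 3,350 (Uma) > 3,325 (Noor) > 3,300 (Farah) > 3,150 (Dara) > 2,450 (Ben) > …
Bidding ends when Uma exits at $3,350; Hana takes it.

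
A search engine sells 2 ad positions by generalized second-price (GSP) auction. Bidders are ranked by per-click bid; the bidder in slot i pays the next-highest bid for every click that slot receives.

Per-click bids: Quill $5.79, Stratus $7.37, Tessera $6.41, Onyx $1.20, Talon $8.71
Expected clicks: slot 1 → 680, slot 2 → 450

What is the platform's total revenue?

Sorting advertisers: $8.71 (Talon) > $7.37 (Stratus) > $6.41 (Tessera) > …
Slot 1: Talon pays $7.37 × 680 = $5011.60
Slot 2: Stratus pays $6.41 × 450 = $2884.50
Total = $7896.10

Total revenue: $7896.10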